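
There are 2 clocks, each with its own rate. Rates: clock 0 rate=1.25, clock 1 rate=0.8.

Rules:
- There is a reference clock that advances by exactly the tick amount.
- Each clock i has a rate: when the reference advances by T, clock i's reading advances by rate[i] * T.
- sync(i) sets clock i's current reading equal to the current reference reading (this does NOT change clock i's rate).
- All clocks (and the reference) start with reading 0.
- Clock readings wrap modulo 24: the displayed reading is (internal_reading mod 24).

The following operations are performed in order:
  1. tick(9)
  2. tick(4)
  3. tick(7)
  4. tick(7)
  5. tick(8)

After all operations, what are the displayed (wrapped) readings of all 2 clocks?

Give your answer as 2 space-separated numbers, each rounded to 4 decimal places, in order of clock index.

Answer: 19.7500 4.0000

Derivation:
After op 1 tick(9): ref=9.0000 raw=[11.2500 7.2000]
After op 2 tick(4): ref=13.0000 raw=[16.2500 10.4000]
After op 3 tick(7): ref=20.0000 raw=[25.0000 16.0000]
After op 4 tick(7): ref=27.0000 raw=[33.7500 21.6000]
After op 5 tick(8): ref=35.0000 raw=[43.7500 28.0000]
Wrap final raw readings (mod 24): 43.7500 mod 24 = 19.7500; 28.0000 mod 24 = 4.0000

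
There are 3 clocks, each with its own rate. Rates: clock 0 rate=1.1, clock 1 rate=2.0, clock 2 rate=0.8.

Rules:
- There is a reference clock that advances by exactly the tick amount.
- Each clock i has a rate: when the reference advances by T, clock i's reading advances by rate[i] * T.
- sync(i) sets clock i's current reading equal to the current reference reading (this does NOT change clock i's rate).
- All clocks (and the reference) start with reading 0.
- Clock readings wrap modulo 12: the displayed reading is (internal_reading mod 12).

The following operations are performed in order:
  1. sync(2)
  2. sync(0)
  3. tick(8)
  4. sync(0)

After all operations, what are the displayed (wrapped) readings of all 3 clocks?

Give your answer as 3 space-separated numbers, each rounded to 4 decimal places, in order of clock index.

After op 1 sync(2): ref=0.0000 raw=[0.0000 0.0000 0.0000]
After op 2 sync(0): ref=0.0000 raw=[0.0000 0.0000 0.0000]
After op 3 tick(8): ref=8.0000 raw=[8.8000 16.0000 6.4000]
After op 4 sync(0): ref=8.0000 raw=[8.0000 16.0000 6.4000]
Wrap final raw readings (mod 12): 8.0000 mod 12 = 8.0000; 16.0000 mod 12 = 4.0000; 6.4000 mod 12 = 6.4000

Answer: 8.0000 4.0000 6.4000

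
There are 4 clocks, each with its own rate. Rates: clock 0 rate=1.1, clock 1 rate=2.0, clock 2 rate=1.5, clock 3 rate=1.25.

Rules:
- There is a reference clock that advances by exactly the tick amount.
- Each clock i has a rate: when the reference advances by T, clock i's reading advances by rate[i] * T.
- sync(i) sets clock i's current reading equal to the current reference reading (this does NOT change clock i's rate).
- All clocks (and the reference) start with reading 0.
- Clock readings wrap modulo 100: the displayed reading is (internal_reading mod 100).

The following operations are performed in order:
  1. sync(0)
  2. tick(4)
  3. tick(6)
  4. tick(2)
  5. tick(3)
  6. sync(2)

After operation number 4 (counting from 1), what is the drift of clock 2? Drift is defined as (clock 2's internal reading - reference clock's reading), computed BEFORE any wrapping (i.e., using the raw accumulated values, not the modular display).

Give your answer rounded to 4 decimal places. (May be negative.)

Answer: 6.0000

Derivation:
After op 1 sync(0): ref=0.0000 raw=[0.0000 0.0000 0.0000 0.0000]
After op 2 tick(4): ref=4.0000 raw=[4.4000 8.0000 6.0000 5.0000]
After op 3 tick(6): ref=10.0000 raw=[11.0000 20.0000 15.0000 12.5000]
After op 4 tick(2): ref=12.0000 raw=[13.2000 24.0000 18.0000 15.0000]
Drift of clock 2 after op 4: 18.0000 - 12.0000 = 6.0000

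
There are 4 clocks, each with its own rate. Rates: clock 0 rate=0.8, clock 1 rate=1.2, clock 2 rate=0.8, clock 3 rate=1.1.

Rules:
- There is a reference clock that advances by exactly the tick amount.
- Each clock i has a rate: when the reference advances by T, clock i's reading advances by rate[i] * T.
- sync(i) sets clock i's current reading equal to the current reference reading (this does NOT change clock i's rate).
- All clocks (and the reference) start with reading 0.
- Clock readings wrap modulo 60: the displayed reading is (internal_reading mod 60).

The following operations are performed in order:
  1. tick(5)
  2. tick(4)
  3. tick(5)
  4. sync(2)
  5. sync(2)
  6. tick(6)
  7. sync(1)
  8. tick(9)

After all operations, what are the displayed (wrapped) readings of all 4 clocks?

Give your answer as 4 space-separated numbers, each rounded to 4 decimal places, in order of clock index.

After op 1 tick(5): ref=5.0000 raw=[4.0000 6.0000 4.0000 5.5000]
After op 2 tick(4): ref=9.0000 raw=[7.2000 10.8000 7.2000 9.9000]
After op 3 tick(5): ref=14.0000 raw=[11.2000 16.8000 11.2000 15.4000]
After op 4 sync(2): ref=14.0000 raw=[11.2000 16.8000 14.0000 15.4000]
After op 5 sync(2): ref=14.0000 raw=[11.2000 16.8000 14.0000 15.4000]
After op 6 tick(6): ref=20.0000 raw=[16.0000 24.0000 18.8000 22.0000]
After op 7 sync(1): ref=20.0000 raw=[16.0000 20.0000 18.8000 22.0000]
After op 8 tick(9): ref=29.0000 raw=[23.2000 30.8000 26.0000 31.9000]
Wrap final raw readings (mod 60): 23.2000 mod 60 = 23.2000; 30.8000 mod 60 = 30.8000; 26.0000 mod 60 = 26.0000; 31.9000 mod 60 = 31.9000

Answer: 23.2000 30.8000 26.0000 31.9000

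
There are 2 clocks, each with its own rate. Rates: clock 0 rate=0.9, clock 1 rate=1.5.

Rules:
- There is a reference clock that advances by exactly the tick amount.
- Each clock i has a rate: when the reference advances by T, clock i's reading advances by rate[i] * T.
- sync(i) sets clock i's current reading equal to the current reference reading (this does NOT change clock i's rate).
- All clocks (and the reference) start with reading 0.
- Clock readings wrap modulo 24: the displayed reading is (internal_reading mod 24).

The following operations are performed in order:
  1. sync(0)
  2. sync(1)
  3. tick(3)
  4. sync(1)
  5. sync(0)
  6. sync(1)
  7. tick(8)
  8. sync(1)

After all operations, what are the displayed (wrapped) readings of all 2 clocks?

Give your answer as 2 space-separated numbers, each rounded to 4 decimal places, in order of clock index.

After op 1 sync(0): ref=0.0000 raw=[0.0000 0.0000]
After op 2 sync(1): ref=0.0000 raw=[0.0000 0.0000]
After op 3 tick(3): ref=3.0000 raw=[2.7000 4.5000]
After op 4 sync(1): ref=3.0000 raw=[2.7000 3.0000]
After op 5 sync(0): ref=3.0000 raw=[3.0000 3.0000]
After op 6 sync(1): ref=3.0000 raw=[3.0000 3.0000]
After op 7 tick(8): ref=11.0000 raw=[10.2000 15.0000]
After op 8 sync(1): ref=11.0000 raw=[10.2000 11.0000]
Wrap final raw readings (mod 24): 10.2000 mod 24 = 10.2000; 11.0000 mod 24 = 11.0000

Answer: 10.2000 11.0000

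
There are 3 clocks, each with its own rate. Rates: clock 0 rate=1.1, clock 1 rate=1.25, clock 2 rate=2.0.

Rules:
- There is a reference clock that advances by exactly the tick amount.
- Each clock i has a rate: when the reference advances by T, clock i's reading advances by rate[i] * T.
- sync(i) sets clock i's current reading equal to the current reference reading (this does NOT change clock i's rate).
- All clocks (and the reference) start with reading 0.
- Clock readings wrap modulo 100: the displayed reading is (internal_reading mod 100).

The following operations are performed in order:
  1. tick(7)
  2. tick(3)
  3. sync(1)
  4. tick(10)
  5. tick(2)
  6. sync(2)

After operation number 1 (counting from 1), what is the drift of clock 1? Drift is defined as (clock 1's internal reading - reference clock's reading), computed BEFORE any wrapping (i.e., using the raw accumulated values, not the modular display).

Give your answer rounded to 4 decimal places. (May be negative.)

Answer: 1.7500

Derivation:
After op 1 tick(7): ref=7.0000 raw=[7.7000 8.7500 14.0000]
Drift of clock 1 after op 1: 8.7500 - 7.0000 = 1.7500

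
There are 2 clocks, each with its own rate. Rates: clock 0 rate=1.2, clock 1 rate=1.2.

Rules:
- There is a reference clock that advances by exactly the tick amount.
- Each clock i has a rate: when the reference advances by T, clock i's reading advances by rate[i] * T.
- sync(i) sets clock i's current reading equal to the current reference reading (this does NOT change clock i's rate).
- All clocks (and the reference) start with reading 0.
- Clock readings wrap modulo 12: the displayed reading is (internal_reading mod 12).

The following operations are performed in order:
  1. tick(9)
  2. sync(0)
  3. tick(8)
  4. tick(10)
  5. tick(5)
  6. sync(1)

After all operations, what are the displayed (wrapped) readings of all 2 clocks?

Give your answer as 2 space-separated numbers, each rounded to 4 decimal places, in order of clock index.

Answer: 0.6000 8.0000

Derivation:
After op 1 tick(9): ref=9.0000 raw=[10.8000 10.8000]
After op 2 sync(0): ref=9.0000 raw=[9.0000 10.8000]
After op 3 tick(8): ref=17.0000 raw=[18.6000 20.4000]
After op 4 tick(10): ref=27.0000 raw=[30.6000 32.4000]
After op 5 tick(5): ref=32.0000 raw=[36.6000 38.4000]
After op 6 sync(1): ref=32.0000 raw=[36.6000 32.0000]
Wrap final raw readings (mod 12): 36.6000 mod 12 = 0.6000; 32.0000 mod 12 = 8.0000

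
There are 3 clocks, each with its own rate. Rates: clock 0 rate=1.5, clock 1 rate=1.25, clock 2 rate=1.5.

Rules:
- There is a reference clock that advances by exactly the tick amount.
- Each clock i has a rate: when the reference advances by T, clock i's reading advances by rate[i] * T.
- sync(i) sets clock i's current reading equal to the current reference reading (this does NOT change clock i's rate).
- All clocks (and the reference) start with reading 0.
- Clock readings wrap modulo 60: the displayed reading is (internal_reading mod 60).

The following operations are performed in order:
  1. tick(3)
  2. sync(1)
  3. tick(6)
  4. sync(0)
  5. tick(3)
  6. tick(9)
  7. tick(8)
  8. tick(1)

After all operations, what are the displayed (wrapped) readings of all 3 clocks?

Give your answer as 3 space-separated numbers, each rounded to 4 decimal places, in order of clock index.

Answer: 40.5000 36.7500 45.0000

Derivation:
After op 1 tick(3): ref=3.0000 raw=[4.5000 3.7500 4.5000]
After op 2 sync(1): ref=3.0000 raw=[4.5000 3.0000 4.5000]
After op 3 tick(6): ref=9.0000 raw=[13.5000 10.5000 13.5000]
After op 4 sync(0): ref=9.0000 raw=[9.0000 10.5000 13.5000]
After op 5 tick(3): ref=12.0000 raw=[13.5000 14.2500 18.0000]
After op 6 tick(9): ref=21.0000 raw=[27.0000 25.5000 31.5000]
After op 7 tick(8): ref=29.0000 raw=[39.0000 35.5000 43.5000]
After op 8 tick(1): ref=30.0000 raw=[40.5000 36.7500 45.0000]
Wrap final raw readings (mod 60): 40.5000 mod 60 = 40.5000; 36.7500 mod 60 = 36.7500; 45.0000 mod 60 = 45.0000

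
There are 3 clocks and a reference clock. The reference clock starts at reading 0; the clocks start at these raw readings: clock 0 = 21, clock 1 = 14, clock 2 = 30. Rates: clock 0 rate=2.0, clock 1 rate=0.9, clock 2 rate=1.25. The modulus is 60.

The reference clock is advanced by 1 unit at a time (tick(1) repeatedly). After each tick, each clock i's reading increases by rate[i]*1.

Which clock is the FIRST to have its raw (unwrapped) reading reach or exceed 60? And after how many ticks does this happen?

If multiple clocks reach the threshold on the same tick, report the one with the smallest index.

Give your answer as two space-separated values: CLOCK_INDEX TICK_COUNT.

Answer: 0 20

Derivation:
clock 0: start=21, rate=2.0, needs 60-21 = 39; ticks = ceil(39/2.0) = ceil(19.5000) = 20; reading at tick 20 = 21 + 2.0*20 = 61.0000
clock 1: start=14, rate=0.9, needs 60-14 = 46; ticks = ceil(46/0.9) = ceil(51.1111) = 52; reading at tick 52 = 14 + 0.9*52 = 60.8000
clock 2: start=30, rate=1.25, needs 60-30 = 30; ticks = ceil(30/1.25) = ceil(24.0000) = 24; reading at tick 24 = 30 + 1.25*24 = 60.0000
Minimum tick count = 20; winners = [0]; smallest index = 0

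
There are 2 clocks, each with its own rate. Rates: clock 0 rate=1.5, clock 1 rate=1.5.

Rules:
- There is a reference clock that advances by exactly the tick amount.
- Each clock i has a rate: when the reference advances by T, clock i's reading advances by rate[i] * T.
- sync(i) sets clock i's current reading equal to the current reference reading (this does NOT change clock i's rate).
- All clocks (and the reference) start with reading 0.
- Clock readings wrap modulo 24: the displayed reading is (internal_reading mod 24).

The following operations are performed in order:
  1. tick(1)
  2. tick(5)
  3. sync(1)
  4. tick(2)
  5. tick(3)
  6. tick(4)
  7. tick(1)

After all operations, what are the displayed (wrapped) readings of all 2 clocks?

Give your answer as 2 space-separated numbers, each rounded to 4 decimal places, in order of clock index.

Answer: 0.0000 21.0000

Derivation:
After op 1 tick(1): ref=1.0000 raw=[1.5000 1.5000]
After op 2 tick(5): ref=6.0000 raw=[9.0000 9.0000]
After op 3 sync(1): ref=6.0000 raw=[9.0000 6.0000]
After op 4 tick(2): ref=8.0000 raw=[12.0000 9.0000]
After op 5 tick(3): ref=11.0000 raw=[16.5000 13.5000]
After op 6 tick(4): ref=15.0000 raw=[22.5000 19.5000]
After op 7 tick(1): ref=16.0000 raw=[24.0000 21.0000]
Wrap final raw readings (mod 24): 24.0000 mod 24 = 0.0000; 21.0000 mod 24 = 21.0000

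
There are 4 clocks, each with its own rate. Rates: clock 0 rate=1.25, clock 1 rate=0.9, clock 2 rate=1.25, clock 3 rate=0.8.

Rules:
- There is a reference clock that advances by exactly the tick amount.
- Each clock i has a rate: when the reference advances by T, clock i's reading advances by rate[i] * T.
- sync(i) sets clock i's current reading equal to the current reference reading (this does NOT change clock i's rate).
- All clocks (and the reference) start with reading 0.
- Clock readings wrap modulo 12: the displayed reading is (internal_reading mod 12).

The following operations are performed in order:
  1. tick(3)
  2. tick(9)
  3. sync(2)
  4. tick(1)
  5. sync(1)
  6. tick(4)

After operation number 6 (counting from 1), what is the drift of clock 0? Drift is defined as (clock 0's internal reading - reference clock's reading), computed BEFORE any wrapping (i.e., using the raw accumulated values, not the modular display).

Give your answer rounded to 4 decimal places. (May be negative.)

After op 1 tick(3): ref=3.0000 raw=[3.7500 2.7000 3.7500 2.4000]
After op 2 tick(9): ref=12.0000 raw=[15.0000 10.8000 15.0000 9.6000]
After op 3 sync(2): ref=12.0000 raw=[15.0000 10.8000 12.0000 9.6000]
After op 4 tick(1): ref=13.0000 raw=[16.2500 11.7000 13.2500 10.4000]
After op 5 sync(1): ref=13.0000 raw=[16.2500 13.0000 13.2500 10.4000]
After op 6 tick(4): ref=17.0000 raw=[21.2500 16.6000 18.2500 13.6000]
Drift of clock 0 after op 6: 21.2500 - 17.0000 = 4.2500

Answer: 4.2500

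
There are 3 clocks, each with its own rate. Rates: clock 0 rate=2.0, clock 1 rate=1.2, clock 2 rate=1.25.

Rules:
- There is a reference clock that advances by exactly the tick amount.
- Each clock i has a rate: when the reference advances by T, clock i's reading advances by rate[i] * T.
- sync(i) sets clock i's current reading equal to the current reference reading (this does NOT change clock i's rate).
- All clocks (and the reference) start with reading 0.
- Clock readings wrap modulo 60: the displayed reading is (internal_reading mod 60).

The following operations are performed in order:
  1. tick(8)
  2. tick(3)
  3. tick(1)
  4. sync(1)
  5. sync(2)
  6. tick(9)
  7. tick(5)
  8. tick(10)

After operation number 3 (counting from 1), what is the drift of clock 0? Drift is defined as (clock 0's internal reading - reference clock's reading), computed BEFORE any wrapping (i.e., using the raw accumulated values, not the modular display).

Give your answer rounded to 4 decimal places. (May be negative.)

Answer: 12.0000

Derivation:
After op 1 tick(8): ref=8.0000 raw=[16.0000 9.6000 10.0000]
After op 2 tick(3): ref=11.0000 raw=[22.0000 13.2000 13.7500]
After op 3 tick(1): ref=12.0000 raw=[24.0000 14.4000 15.0000]
Drift of clock 0 after op 3: 24.0000 - 12.0000 = 12.0000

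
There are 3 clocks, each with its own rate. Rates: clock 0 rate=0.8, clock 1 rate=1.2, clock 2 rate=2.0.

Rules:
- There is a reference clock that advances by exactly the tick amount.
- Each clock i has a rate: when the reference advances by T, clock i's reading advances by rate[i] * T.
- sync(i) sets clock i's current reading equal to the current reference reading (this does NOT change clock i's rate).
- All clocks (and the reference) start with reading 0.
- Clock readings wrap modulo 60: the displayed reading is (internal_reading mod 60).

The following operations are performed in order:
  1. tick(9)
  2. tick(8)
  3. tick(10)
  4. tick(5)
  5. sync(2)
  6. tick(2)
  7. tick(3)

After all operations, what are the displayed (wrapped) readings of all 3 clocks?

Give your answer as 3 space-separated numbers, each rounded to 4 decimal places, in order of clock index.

After op 1 tick(9): ref=9.0000 raw=[7.2000 10.8000 18.0000]
After op 2 tick(8): ref=17.0000 raw=[13.6000 20.4000 34.0000]
After op 3 tick(10): ref=27.0000 raw=[21.6000 32.4000 54.0000]
After op 4 tick(5): ref=32.0000 raw=[25.6000 38.4000 64.0000]
After op 5 sync(2): ref=32.0000 raw=[25.6000 38.4000 32.0000]
After op 6 tick(2): ref=34.0000 raw=[27.2000 40.8000 36.0000]
After op 7 tick(3): ref=37.0000 raw=[29.6000 44.4000 42.0000]
Wrap final raw readings (mod 60): 29.6000 mod 60 = 29.6000; 44.4000 mod 60 = 44.4000; 42.0000 mod 60 = 42.0000

Answer: 29.6000 44.4000 42.0000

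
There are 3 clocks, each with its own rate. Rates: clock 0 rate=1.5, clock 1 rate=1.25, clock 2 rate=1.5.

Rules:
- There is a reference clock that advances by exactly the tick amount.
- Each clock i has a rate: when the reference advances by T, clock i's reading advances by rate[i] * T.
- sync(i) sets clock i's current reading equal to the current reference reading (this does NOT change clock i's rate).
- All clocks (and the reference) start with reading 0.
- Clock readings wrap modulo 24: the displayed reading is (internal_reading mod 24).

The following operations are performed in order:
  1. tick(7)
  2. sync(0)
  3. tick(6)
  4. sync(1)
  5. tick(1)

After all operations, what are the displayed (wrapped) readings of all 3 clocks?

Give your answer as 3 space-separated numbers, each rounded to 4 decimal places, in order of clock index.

After op 1 tick(7): ref=7.0000 raw=[10.5000 8.7500 10.5000]
After op 2 sync(0): ref=7.0000 raw=[7.0000 8.7500 10.5000]
After op 3 tick(6): ref=13.0000 raw=[16.0000 16.2500 19.5000]
After op 4 sync(1): ref=13.0000 raw=[16.0000 13.0000 19.5000]
After op 5 tick(1): ref=14.0000 raw=[17.5000 14.2500 21.0000]
Wrap final raw readings (mod 24): 17.5000 mod 24 = 17.5000; 14.2500 mod 24 = 14.2500; 21.0000 mod 24 = 21.0000

Answer: 17.5000 14.2500 21.0000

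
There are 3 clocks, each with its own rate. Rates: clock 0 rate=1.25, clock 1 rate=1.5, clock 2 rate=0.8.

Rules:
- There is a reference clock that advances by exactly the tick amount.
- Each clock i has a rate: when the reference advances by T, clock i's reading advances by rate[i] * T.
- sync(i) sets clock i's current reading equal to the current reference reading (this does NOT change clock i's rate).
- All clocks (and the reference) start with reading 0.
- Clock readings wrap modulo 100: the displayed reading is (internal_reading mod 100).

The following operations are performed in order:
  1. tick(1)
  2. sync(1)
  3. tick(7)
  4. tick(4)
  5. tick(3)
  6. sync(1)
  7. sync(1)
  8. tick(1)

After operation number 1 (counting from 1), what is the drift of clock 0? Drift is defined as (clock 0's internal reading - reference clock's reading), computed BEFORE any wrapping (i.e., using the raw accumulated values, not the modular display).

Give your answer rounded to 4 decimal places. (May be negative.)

After op 1 tick(1): ref=1.0000 raw=[1.2500 1.5000 0.8000]
Drift of clock 0 after op 1: 1.2500 - 1.0000 = 0.2500

Answer: 0.2500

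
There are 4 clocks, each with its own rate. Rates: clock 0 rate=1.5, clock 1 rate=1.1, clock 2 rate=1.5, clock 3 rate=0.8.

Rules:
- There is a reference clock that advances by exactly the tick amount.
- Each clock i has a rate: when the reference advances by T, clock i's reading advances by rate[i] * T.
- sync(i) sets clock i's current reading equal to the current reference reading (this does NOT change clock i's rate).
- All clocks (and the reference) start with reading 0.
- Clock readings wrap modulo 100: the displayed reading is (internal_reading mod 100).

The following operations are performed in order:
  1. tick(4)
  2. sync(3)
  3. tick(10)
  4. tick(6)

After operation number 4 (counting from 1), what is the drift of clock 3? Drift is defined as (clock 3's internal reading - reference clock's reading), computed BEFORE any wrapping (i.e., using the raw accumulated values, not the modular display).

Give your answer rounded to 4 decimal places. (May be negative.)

After op 1 tick(4): ref=4.0000 raw=[6.0000 4.4000 6.0000 3.2000]
After op 2 sync(3): ref=4.0000 raw=[6.0000 4.4000 6.0000 4.0000]
After op 3 tick(10): ref=14.0000 raw=[21.0000 15.4000 21.0000 12.0000]
After op 4 tick(6): ref=20.0000 raw=[30.0000 22.0000 30.0000 16.8000]
Drift of clock 3 after op 4: 16.8000 - 20.0000 = -3.2000

Answer: -3.2000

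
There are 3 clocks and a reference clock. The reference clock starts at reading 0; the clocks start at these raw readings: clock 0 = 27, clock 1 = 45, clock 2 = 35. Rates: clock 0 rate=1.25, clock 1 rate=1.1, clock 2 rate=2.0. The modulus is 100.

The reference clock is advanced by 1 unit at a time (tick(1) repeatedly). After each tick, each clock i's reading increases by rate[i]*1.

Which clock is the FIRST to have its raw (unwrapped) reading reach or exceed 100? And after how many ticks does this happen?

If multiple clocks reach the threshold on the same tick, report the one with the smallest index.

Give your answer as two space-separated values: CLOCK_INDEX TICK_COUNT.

clock 0: start=27, rate=1.25, needs 100-27 = 73; ticks = ceil(73/1.25) = ceil(58.4000) = 59; reading at tick 59 = 27 + 1.25*59 = 100.7500
clock 1: start=45, rate=1.1, needs 100-45 = 55; ticks = ceil(55/1.1) = ceil(50.0000) = 50; reading at tick 50 = 45 + 1.1*50 = 100.0000
clock 2: start=35, rate=2.0, needs 100-35 = 65; ticks = ceil(65/2.0) = ceil(32.5000) = 33; reading at tick 33 = 35 + 2.0*33 = 101.0000
Minimum tick count = 33; winners = [2]; smallest index = 2

Answer: 2 33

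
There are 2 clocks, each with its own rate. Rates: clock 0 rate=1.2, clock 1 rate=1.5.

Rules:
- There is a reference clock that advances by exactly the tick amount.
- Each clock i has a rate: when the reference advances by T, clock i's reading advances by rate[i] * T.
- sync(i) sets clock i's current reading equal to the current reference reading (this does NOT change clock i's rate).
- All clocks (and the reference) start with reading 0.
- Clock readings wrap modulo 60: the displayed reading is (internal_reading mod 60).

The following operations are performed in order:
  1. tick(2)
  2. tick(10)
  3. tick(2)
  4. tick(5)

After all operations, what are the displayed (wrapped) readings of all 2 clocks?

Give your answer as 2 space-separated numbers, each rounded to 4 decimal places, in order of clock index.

After op 1 tick(2): ref=2.0000 raw=[2.4000 3.0000]
After op 2 tick(10): ref=12.0000 raw=[14.4000 18.0000]
After op 3 tick(2): ref=14.0000 raw=[16.8000 21.0000]
After op 4 tick(5): ref=19.0000 raw=[22.8000 28.5000]
Wrap final raw readings (mod 60): 22.8000 mod 60 = 22.8000; 28.5000 mod 60 = 28.5000

Answer: 22.8000 28.5000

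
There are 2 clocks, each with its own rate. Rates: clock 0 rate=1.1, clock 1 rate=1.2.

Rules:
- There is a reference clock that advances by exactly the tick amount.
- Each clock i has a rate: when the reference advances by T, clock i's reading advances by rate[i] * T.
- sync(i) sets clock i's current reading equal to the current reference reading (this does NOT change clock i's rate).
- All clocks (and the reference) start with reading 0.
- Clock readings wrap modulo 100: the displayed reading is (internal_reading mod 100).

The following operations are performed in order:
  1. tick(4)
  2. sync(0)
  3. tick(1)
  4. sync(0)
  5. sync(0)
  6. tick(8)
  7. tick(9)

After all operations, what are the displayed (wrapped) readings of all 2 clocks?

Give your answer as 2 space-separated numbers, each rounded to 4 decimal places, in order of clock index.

Answer: 23.7000 26.4000

Derivation:
After op 1 tick(4): ref=4.0000 raw=[4.4000 4.8000]
After op 2 sync(0): ref=4.0000 raw=[4.0000 4.8000]
After op 3 tick(1): ref=5.0000 raw=[5.1000 6.0000]
After op 4 sync(0): ref=5.0000 raw=[5.0000 6.0000]
After op 5 sync(0): ref=5.0000 raw=[5.0000 6.0000]
After op 6 tick(8): ref=13.0000 raw=[13.8000 15.6000]
After op 7 tick(9): ref=22.0000 raw=[23.7000 26.4000]
Wrap final raw readings (mod 100): 23.7000 mod 100 = 23.7000; 26.4000 mod 100 = 26.4000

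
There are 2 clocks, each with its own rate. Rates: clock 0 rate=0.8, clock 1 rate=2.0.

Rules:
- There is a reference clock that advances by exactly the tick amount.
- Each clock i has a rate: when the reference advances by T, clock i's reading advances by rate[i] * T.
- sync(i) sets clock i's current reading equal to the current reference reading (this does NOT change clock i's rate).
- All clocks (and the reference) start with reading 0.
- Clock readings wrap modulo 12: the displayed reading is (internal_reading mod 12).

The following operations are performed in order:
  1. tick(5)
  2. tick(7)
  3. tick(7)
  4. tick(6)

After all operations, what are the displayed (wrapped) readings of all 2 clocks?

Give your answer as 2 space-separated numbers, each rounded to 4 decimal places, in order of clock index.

After op 1 tick(5): ref=5.0000 raw=[4.0000 10.0000]
After op 2 tick(7): ref=12.0000 raw=[9.6000 24.0000]
After op 3 tick(7): ref=19.0000 raw=[15.2000 38.0000]
After op 4 tick(6): ref=25.0000 raw=[20.0000 50.0000]
Wrap final raw readings (mod 12): 20.0000 mod 12 = 8.0000; 50.0000 mod 12 = 2.0000

Answer: 8.0000 2.0000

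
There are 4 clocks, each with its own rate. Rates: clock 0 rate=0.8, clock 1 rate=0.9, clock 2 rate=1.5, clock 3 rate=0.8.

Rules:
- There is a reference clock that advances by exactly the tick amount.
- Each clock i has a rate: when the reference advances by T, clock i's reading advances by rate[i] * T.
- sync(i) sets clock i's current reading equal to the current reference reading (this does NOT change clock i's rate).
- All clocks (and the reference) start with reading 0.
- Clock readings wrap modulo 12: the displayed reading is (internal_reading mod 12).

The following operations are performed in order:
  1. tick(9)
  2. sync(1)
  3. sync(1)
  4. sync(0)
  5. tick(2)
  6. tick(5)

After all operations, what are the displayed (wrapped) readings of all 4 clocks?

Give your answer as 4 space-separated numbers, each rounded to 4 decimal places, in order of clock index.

After op 1 tick(9): ref=9.0000 raw=[7.2000 8.1000 13.5000 7.2000]
After op 2 sync(1): ref=9.0000 raw=[7.2000 9.0000 13.5000 7.2000]
After op 3 sync(1): ref=9.0000 raw=[7.2000 9.0000 13.5000 7.2000]
After op 4 sync(0): ref=9.0000 raw=[9.0000 9.0000 13.5000 7.2000]
After op 5 tick(2): ref=11.0000 raw=[10.6000 10.8000 16.5000 8.8000]
After op 6 tick(5): ref=16.0000 raw=[14.6000 15.3000 24.0000 12.8000]
Wrap final raw readings (mod 12): 14.6000 mod 12 = 2.6000; 15.3000 mod 12 = 3.3000; 24.0000 mod 12 = 0.0000; 12.8000 mod 12 = 0.8000

Answer: 2.6000 3.3000 0.0000 0.8000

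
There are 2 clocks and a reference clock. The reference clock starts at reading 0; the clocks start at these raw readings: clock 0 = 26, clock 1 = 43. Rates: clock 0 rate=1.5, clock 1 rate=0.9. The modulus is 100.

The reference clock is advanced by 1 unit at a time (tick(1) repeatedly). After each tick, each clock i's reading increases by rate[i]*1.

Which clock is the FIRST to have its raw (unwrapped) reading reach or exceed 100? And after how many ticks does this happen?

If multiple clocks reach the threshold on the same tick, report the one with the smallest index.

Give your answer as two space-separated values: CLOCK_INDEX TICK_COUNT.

clock 0: start=26, rate=1.5, needs 100-26 = 74; ticks = ceil(74/1.5) = ceil(49.3333) = 50; reading at tick 50 = 26 + 1.5*50 = 101.0000
clock 1: start=43, rate=0.9, needs 100-43 = 57; ticks = ceil(57/0.9) = ceil(63.3333) = 64; reading at tick 64 = 43 + 0.9*64 = 100.6000
Minimum tick count = 50; winners = [0]; smallest index = 0

Answer: 0 50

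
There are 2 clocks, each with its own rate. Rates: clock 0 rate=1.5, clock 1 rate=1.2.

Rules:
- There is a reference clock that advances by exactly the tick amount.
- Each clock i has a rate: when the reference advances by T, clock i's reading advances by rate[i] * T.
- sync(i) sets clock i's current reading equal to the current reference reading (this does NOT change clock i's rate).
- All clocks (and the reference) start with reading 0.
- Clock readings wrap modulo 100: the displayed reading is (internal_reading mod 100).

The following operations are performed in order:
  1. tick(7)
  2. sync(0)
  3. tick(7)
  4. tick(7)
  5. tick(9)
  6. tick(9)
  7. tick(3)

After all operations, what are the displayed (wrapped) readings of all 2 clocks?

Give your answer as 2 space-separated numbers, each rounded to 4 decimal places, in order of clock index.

Answer: 59.5000 50.4000

Derivation:
After op 1 tick(7): ref=7.0000 raw=[10.5000 8.4000]
After op 2 sync(0): ref=7.0000 raw=[7.0000 8.4000]
After op 3 tick(7): ref=14.0000 raw=[17.5000 16.8000]
After op 4 tick(7): ref=21.0000 raw=[28.0000 25.2000]
After op 5 tick(9): ref=30.0000 raw=[41.5000 36.0000]
After op 6 tick(9): ref=39.0000 raw=[55.0000 46.8000]
After op 7 tick(3): ref=42.0000 raw=[59.5000 50.4000]
Wrap final raw readings (mod 100): 59.5000 mod 100 = 59.5000; 50.4000 mod 100 = 50.4000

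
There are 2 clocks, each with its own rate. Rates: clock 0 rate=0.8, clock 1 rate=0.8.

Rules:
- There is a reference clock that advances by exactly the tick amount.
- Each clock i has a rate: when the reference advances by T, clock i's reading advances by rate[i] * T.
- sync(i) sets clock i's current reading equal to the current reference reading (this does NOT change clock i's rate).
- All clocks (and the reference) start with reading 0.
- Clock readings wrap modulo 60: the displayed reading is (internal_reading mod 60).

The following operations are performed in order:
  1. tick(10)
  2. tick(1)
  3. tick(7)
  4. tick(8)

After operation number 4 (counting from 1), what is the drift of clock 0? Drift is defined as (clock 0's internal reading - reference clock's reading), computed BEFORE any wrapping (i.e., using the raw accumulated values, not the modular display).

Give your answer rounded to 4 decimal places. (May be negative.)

Answer: -5.2000

Derivation:
After op 1 tick(10): ref=10.0000 raw=[8.0000 8.0000]
After op 2 tick(1): ref=11.0000 raw=[8.8000 8.8000]
After op 3 tick(7): ref=18.0000 raw=[14.4000 14.4000]
After op 4 tick(8): ref=26.0000 raw=[20.8000 20.8000]
Drift of clock 0 after op 4: 20.8000 - 26.0000 = -5.2000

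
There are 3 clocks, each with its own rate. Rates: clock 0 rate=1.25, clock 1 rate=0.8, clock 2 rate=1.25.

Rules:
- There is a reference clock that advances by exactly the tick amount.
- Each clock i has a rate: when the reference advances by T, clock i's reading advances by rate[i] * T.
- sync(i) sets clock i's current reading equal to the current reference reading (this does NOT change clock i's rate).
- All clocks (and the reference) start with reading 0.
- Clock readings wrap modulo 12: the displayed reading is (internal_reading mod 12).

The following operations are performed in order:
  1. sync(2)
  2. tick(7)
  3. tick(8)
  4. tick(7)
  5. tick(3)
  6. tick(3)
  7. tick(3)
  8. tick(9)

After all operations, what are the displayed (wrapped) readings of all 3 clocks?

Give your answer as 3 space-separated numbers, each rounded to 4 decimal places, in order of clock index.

Answer: 2.0000 8.0000 2.0000

Derivation:
After op 1 sync(2): ref=0.0000 raw=[0.0000 0.0000 0.0000]
After op 2 tick(7): ref=7.0000 raw=[8.7500 5.6000 8.7500]
After op 3 tick(8): ref=15.0000 raw=[18.7500 12.0000 18.7500]
After op 4 tick(7): ref=22.0000 raw=[27.5000 17.6000 27.5000]
After op 5 tick(3): ref=25.0000 raw=[31.2500 20.0000 31.2500]
After op 6 tick(3): ref=28.0000 raw=[35.0000 22.4000 35.0000]
After op 7 tick(3): ref=31.0000 raw=[38.7500 24.8000 38.7500]
After op 8 tick(9): ref=40.0000 raw=[50.0000 32.0000 50.0000]
Wrap final raw readings (mod 12): 50.0000 mod 12 = 2.0000; 32.0000 mod 12 = 8.0000; 50.0000 mod 12 = 2.0000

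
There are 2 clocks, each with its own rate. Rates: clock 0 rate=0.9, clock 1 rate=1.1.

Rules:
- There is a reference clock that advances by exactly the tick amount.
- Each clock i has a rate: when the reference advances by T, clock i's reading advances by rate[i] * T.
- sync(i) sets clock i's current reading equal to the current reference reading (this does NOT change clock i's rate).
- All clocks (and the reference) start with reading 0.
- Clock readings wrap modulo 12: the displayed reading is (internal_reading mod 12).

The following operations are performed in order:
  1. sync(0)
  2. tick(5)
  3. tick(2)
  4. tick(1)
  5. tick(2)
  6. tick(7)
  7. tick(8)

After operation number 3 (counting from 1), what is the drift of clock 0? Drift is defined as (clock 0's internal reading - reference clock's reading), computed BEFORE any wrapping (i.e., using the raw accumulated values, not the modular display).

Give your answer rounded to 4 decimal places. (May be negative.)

After op 1 sync(0): ref=0.0000 raw=[0.0000 0.0000]
After op 2 tick(5): ref=5.0000 raw=[4.5000 5.5000]
After op 3 tick(2): ref=7.0000 raw=[6.3000 7.7000]
Drift of clock 0 after op 3: 6.3000 - 7.0000 = -0.7000

Answer: -0.7000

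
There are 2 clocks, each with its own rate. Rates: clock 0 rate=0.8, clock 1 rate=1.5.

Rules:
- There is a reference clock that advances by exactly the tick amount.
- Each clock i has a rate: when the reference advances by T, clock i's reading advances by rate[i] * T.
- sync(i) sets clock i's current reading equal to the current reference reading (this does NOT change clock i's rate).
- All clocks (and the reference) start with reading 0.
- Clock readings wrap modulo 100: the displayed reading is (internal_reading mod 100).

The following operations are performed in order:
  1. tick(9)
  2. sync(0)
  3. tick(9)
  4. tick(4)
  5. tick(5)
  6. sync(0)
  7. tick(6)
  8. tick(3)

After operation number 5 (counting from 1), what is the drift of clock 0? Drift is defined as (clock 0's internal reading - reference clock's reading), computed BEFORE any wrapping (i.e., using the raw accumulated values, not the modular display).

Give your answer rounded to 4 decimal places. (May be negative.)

Answer: -3.6000

Derivation:
After op 1 tick(9): ref=9.0000 raw=[7.2000 13.5000]
After op 2 sync(0): ref=9.0000 raw=[9.0000 13.5000]
After op 3 tick(9): ref=18.0000 raw=[16.2000 27.0000]
After op 4 tick(4): ref=22.0000 raw=[19.4000 33.0000]
After op 5 tick(5): ref=27.0000 raw=[23.4000 40.5000]
Drift of clock 0 after op 5: 23.4000 - 27.0000 = -3.6000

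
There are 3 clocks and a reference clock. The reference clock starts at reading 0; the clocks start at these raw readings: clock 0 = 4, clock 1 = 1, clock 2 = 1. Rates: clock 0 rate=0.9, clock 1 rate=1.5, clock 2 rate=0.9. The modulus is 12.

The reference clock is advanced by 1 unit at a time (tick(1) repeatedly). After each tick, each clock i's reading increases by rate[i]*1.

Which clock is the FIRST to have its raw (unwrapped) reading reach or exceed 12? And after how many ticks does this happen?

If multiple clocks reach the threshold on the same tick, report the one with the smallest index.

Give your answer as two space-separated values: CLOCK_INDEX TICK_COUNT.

clock 0: start=4, rate=0.9, needs 12-4 = 8; ticks = ceil(8/0.9) = ceil(8.8889) = 9; reading at tick 9 = 4 + 0.9*9 = 12.1000
clock 1: start=1, rate=1.5, needs 12-1 = 11; ticks = ceil(11/1.5) = ceil(7.3333) = 8; reading at tick 8 = 1 + 1.5*8 = 13.0000
clock 2: start=1, rate=0.9, needs 12-1 = 11; ticks = ceil(11/0.9) = ceil(12.2222) = 13; reading at tick 13 = 1 + 0.9*13 = 12.7000
Minimum tick count = 8; winners = [1]; smallest index = 1

Answer: 1 8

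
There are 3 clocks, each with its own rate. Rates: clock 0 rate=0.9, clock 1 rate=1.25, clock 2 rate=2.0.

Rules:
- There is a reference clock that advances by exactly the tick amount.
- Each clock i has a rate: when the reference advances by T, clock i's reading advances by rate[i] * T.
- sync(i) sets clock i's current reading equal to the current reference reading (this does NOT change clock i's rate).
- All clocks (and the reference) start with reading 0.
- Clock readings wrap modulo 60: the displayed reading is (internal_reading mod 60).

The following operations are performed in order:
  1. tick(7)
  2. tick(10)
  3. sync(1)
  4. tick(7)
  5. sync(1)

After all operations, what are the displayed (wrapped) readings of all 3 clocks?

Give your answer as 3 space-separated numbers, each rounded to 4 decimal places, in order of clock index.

After op 1 tick(7): ref=7.0000 raw=[6.3000 8.7500 14.0000]
After op 2 tick(10): ref=17.0000 raw=[15.3000 21.2500 34.0000]
After op 3 sync(1): ref=17.0000 raw=[15.3000 17.0000 34.0000]
After op 4 tick(7): ref=24.0000 raw=[21.6000 25.7500 48.0000]
After op 5 sync(1): ref=24.0000 raw=[21.6000 24.0000 48.0000]
Wrap final raw readings (mod 60): 21.6000 mod 60 = 21.6000; 24.0000 mod 60 = 24.0000; 48.0000 mod 60 = 48.0000

Answer: 21.6000 24.0000 48.0000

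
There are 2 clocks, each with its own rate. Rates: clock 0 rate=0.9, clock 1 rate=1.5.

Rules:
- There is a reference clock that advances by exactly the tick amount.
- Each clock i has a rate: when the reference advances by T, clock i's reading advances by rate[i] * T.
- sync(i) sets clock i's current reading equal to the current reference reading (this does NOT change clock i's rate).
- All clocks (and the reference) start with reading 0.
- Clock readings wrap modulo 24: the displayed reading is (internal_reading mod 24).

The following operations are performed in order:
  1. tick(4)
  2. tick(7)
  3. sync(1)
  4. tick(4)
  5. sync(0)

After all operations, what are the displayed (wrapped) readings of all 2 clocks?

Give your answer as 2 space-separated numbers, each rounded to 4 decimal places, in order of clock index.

Answer: 15.0000 17.0000

Derivation:
After op 1 tick(4): ref=4.0000 raw=[3.6000 6.0000]
After op 2 tick(7): ref=11.0000 raw=[9.9000 16.5000]
After op 3 sync(1): ref=11.0000 raw=[9.9000 11.0000]
After op 4 tick(4): ref=15.0000 raw=[13.5000 17.0000]
After op 5 sync(0): ref=15.0000 raw=[15.0000 17.0000]
Wrap final raw readings (mod 24): 15.0000 mod 24 = 15.0000; 17.0000 mod 24 = 17.0000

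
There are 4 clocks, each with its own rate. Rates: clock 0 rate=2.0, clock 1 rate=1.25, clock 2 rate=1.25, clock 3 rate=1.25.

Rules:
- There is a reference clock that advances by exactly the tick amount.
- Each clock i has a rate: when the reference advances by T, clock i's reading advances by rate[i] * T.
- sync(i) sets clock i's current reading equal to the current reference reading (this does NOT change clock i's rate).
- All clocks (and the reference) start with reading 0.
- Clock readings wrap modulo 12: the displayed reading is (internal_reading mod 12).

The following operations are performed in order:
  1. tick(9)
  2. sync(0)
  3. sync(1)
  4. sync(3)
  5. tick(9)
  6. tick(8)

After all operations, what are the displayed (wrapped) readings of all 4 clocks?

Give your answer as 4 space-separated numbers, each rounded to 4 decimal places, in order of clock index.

After op 1 tick(9): ref=9.0000 raw=[18.0000 11.2500 11.2500 11.2500]
After op 2 sync(0): ref=9.0000 raw=[9.0000 11.2500 11.2500 11.2500]
After op 3 sync(1): ref=9.0000 raw=[9.0000 9.0000 11.2500 11.2500]
After op 4 sync(3): ref=9.0000 raw=[9.0000 9.0000 11.2500 9.0000]
After op 5 tick(9): ref=18.0000 raw=[27.0000 20.2500 22.5000 20.2500]
After op 6 tick(8): ref=26.0000 raw=[43.0000 30.2500 32.5000 30.2500]
Wrap final raw readings (mod 12): 43.0000 mod 12 = 7.0000; 30.2500 mod 12 = 6.2500; 32.5000 mod 12 = 8.5000; 30.2500 mod 12 = 6.2500

Answer: 7.0000 6.2500 8.5000 6.2500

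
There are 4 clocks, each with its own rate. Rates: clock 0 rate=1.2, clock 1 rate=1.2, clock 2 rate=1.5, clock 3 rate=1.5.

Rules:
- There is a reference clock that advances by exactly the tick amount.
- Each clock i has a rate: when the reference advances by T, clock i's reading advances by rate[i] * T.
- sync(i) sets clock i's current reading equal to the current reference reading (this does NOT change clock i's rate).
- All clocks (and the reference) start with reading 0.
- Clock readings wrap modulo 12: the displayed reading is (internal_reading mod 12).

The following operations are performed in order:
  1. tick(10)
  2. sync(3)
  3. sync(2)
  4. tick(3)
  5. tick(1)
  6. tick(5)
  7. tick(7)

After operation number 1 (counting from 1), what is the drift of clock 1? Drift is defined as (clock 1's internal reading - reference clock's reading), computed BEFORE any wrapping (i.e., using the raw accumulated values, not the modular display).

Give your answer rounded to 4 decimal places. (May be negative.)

After op 1 tick(10): ref=10.0000 raw=[12.0000 12.0000 15.0000 15.0000]
Drift of clock 1 after op 1: 12.0000 - 10.0000 = 2.0000

Answer: 2.0000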